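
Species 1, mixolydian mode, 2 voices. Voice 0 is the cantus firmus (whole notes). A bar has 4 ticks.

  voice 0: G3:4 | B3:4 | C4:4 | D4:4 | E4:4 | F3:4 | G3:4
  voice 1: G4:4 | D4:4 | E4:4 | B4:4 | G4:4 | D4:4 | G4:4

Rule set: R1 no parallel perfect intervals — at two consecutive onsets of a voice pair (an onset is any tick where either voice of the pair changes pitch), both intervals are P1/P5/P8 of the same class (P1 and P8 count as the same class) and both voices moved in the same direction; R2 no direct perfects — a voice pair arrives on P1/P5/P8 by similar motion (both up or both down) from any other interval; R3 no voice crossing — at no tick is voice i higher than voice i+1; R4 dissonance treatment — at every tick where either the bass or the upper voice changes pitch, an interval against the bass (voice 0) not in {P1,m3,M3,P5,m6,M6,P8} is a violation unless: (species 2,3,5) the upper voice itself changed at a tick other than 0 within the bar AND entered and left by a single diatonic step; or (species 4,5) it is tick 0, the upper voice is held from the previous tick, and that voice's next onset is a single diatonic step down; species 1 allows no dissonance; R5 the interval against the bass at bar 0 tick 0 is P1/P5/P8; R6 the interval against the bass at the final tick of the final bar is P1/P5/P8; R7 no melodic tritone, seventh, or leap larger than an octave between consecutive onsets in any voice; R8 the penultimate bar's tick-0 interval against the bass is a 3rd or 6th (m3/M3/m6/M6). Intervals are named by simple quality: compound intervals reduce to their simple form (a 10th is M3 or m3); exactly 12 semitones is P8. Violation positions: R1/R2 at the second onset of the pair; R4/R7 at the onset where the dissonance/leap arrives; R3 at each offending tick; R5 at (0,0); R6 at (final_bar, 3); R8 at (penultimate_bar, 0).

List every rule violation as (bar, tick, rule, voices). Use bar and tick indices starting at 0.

(5, 0, R7, (0,))
(6, 0, R2, (0, 1))

bar 0: v0=G3 v1=G4 downbeat P8
bar 1: v0=B3 v1=D4 downbeat m3
bar 2: v0=C4 v1=E4 downbeat M3
bar 3: v0=D4 v1=B4 downbeat M6
bar 4: v0=E4 v1=G4 downbeat m3
bar 5: v0=F3 v1=D4 downbeat M6
bar 6: v0=G3 v1=G4 downbeat P8
  -> R7 @ bar 5 tick 0 v(0,): E4->F3 leap 11st
  -> R2 @ bar 6 tick 0 v(0, 1): F3/D4 M6 -> G3/G4 P8 similar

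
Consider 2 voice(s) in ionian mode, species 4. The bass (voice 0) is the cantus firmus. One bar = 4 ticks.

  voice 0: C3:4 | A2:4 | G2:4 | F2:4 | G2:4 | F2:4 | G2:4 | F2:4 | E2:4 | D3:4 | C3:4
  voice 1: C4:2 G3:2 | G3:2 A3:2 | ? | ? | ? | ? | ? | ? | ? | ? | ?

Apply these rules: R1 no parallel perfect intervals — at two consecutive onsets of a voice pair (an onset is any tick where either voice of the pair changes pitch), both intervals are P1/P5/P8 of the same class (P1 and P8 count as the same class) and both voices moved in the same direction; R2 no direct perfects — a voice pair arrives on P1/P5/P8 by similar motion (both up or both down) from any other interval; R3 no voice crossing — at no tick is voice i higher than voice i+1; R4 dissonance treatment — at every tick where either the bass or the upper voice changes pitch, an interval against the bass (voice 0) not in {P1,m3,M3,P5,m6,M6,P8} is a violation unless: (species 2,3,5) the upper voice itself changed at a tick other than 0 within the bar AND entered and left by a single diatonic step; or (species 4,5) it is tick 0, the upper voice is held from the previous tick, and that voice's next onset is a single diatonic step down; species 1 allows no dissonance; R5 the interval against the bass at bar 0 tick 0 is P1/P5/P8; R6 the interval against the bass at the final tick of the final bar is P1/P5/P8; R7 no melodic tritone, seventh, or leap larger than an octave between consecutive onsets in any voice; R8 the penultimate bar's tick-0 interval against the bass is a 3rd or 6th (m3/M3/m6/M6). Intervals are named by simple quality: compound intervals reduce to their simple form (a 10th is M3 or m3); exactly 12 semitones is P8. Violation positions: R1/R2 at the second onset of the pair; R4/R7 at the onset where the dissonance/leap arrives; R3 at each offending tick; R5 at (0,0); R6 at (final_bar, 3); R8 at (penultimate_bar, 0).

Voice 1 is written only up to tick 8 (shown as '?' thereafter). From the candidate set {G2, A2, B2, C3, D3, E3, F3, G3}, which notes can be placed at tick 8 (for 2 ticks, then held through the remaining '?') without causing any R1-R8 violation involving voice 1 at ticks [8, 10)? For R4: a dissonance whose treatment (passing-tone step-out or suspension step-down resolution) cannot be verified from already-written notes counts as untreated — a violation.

{E3}

G2: violates R1,R7
A2: violates R4
B2: violates R7
C3: violates R4
D3: violates R2
E3: legal
F3: violates R4
G3: violates R1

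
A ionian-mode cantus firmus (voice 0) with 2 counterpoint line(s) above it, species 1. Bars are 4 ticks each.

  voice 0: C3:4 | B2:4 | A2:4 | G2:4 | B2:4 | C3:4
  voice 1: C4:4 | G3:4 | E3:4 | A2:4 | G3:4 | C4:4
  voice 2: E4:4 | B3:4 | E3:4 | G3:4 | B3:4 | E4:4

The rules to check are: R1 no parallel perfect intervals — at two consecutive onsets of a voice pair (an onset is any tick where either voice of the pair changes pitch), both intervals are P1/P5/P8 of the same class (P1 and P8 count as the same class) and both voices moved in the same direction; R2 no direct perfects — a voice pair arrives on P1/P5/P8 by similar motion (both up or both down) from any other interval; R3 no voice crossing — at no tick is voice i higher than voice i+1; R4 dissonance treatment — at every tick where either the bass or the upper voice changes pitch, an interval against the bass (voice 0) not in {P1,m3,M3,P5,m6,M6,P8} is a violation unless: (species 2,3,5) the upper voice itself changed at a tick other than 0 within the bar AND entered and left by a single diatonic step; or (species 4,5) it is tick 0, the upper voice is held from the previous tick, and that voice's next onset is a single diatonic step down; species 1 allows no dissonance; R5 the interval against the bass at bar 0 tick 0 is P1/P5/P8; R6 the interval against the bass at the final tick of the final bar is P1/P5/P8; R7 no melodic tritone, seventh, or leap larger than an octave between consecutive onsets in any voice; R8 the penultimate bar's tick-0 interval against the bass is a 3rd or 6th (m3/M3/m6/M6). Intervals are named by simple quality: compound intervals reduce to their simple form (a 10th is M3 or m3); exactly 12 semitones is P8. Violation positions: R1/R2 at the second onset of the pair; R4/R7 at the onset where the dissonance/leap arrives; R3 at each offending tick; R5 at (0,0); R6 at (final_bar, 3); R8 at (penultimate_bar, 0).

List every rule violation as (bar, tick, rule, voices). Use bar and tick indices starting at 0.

bar 0: v0=C3 v1=C4 v2=E4 downbeat M3
bar 1: v0=B2 v1=G3 v2=B3 downbeat P8
bar 2: v0=A2 v1=E3 v2=E3 downbeat P5
bar 3: v0=G2 v1=A2 v2=G3 downbeat P8
bar 4: v0=B2 v1=G3 v2=B3 downbeat P8
bar 5: v0=C3 v1=C4 v2=E4 downbeat M3
  -> R5 @ bar 0 tick 0 v(0, 2): opens on M3
  -> R2 @ bar 1 tick 0 v(0, 2): C3/E4 M3 -> B2/B3 P8 similar
  -> R2 @ bar 2 tick 0 v(0, 1): B2/G3 m6 -> A2/E3 P5 similar
  -> R2 @ bar 2 tick 0 v(0, 2): B2/B3 P8 -> A2/E3 P5 similar
  -> R2 @ bar 2 tick 0 v(1, 2): G3/B3 M3 -> E3/E3 P1 similar
  -> R4 @ bar 3 tick 0 v(0, 1): G2/A2 M2 untreated
  -> R1 @ bar 4 tick 0 v(0, 2): G2/G3 P8 -> B2/B3 P8 similar
  -> R7 @ bar 4 tick 0 v(1,): A2->G3 leap 10st
  -> R8 @ bar 4 tick 0 v(0, 2): penult P8 not 3rd/6th
  -> R2 @ bar 5 tick 0 v(0, 1): B2/G3 m6 -> C3/C4 P8 similar
  -> R6 @ bar 5 tick 3 v(0, 2): closes on M3

(0, 0, R5, (0, 2))
(1, 0, R2, (0, 2))
(2, 0, R2, (0, 1))
(2, 0, R2, (0, 2))
(2, 0, R2, (1, 2))
(3, 0, R4, (0, 1))
(4, 0, R1, (0, 2))
(4, 0, R7, (1,))
(4, 0, R8, (0, 2))
(5, 0, R2, (0, 1))
(5, 3, R6, (0, 2))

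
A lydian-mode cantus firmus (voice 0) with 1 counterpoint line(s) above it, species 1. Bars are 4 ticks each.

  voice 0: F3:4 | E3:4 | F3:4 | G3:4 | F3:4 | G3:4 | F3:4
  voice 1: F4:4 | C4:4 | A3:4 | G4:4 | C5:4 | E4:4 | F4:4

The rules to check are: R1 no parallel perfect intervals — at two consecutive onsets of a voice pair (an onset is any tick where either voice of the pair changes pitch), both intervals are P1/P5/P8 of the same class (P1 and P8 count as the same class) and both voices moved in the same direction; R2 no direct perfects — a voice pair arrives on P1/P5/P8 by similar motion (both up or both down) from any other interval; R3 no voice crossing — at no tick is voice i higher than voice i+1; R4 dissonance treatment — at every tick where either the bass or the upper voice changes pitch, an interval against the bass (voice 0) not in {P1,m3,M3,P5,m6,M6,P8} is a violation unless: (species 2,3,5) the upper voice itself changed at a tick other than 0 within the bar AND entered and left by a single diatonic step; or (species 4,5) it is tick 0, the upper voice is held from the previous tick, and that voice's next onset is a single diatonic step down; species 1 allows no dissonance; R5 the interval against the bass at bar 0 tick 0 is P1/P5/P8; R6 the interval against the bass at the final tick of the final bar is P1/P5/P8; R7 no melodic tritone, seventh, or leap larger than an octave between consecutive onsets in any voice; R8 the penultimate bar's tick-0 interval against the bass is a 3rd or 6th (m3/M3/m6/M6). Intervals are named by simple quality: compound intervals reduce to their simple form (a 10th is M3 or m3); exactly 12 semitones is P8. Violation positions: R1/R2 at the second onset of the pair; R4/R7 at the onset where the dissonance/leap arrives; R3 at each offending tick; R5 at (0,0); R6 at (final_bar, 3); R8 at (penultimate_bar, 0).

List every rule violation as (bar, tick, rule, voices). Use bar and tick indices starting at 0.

(3, 0, R2, (0, 1))
(3, 0, R7, (1,))

bar 0: v0=F3 v1=F4 downbeat P8
bar 1: v0=E3 v1=C4 downbeat m6
bar 2: v0=F3 v1=A3 downbeat M3
bar 3: v0=G3 v1=G4 downbeat P8
bar 4: v0=F3 v1=C5 downbeat P5
bar 5: v0=G3 v1=E4 downbeat M6
bar 6: v0=F3 v1=F4 downbeat P8
  -> R2 @ bar 3 tick 0 v(0, 1): F3/A3 M3 -> G3/G4 P8 similar
  -> R7 @ bar 3 tick 0 v(1,): A3->G4 leap 10st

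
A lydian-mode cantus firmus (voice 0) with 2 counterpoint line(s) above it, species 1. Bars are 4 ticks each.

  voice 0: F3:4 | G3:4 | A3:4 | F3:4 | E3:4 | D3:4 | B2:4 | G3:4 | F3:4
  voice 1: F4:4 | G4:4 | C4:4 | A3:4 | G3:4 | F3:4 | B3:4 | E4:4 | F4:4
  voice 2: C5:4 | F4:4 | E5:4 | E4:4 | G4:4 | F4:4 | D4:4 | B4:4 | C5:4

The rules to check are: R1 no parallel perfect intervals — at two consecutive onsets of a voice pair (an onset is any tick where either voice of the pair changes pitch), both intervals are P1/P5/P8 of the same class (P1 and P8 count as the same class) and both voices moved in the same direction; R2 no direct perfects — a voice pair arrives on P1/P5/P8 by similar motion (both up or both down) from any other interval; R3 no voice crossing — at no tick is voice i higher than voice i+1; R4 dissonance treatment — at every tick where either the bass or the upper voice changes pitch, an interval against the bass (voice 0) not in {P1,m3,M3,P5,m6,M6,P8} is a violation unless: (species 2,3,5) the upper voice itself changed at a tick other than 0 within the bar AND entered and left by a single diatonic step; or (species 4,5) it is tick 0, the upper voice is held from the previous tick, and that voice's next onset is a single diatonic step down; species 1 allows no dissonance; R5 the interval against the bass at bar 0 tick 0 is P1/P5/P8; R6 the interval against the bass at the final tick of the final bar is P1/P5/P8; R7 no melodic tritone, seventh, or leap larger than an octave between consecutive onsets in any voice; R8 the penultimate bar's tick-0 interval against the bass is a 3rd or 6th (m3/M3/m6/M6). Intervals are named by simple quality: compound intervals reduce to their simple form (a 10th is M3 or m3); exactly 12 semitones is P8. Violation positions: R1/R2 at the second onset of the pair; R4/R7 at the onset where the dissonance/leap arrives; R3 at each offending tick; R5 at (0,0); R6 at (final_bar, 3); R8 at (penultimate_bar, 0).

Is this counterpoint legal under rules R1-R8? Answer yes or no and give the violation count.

No (14 violations)

bar 0: v0=F3 v1=F4 v2=C5 (P5)
bar 1: v0=G3 v1=G4 v2=F4 (m7)
bar 2: v0=A3 v1=C4 v2=E5 (P5)
bar 3: v0=F3 v1=A3 v2=E4 (M7)
bar 4: v0=E3 v1=G3 v2=G4 (m3)
bar 5: v0=D3 v1=F3 v2=F4 (m3)
bar 6: v0=B2 v1=B3 v2=D4 (m3)
bar 7: v0=G3 v1=E4 v2=B4 (M3)
bar 8: v0=F3 v1=F4 v2=C5 (P5)
  R1 @ bar1.0: F3/F4 P8 -> G3/G4 P8 similar
  R3 @ bar1.0: G4 above F4
  R4 @ bar1.0: G3/F4 m7 untreated
  R3 @ bar1.1: G4 above F4
  R3 @ bar1.2: G4 above F4
  R3 @ bar1.3: G4 above F4
  R2 @ bar2.0: G3/F4 m7 -> A3/E5 P5 similar
  R7 @ bar2.0: F4->E5 leap 11st
  R2 @ bar3.0: C4/E5 M3 -> A3/E4 P5 similar
  R4 @ bar3.0: F3/E4 M7 untreated
  R1 @ bar5.0: G3/G4 P8 -> F3/F4 P8 similar
  R7 @ bar6.0: F3->B3 leap 6st
  R2 @ bar7.0: B3/D4 m3 -> E4/B4 P5 similar
  R1 @ bar8.0: E4/B4 P5 -> F4/C5 P5 similar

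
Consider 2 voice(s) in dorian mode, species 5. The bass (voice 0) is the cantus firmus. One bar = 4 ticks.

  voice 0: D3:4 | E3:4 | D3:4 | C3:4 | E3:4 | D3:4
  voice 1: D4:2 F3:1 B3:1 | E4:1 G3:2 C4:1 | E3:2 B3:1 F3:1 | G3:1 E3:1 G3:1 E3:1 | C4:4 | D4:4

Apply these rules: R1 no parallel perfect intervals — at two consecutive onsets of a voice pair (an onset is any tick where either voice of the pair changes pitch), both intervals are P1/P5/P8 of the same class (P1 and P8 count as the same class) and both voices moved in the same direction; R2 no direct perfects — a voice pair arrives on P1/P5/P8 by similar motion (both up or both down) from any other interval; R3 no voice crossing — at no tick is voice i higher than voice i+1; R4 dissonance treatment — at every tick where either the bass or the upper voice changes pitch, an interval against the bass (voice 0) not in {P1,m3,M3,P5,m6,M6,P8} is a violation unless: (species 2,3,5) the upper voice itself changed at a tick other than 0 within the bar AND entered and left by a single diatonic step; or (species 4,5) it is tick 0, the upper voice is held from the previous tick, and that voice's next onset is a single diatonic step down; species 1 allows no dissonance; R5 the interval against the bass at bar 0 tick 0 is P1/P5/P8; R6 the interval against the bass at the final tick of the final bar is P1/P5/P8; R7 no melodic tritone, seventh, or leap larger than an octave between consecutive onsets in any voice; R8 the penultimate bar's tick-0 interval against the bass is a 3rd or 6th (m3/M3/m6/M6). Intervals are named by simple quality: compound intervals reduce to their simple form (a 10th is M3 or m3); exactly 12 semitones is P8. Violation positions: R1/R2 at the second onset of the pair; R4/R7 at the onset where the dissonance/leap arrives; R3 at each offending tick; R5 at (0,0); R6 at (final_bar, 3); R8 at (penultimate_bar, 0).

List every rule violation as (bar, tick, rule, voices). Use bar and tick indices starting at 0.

bar 0: v0=D3 v1=D4 downbeat P8
bar 1: v0=E3 v1=E4 downbeat P8
bar 2: v0=D3 v1=E3 downbeat M2
bar 3: v0=C3 v1=G3 downbeat P5
bar 4: v0=E3 v1=C4 downbeat m6
bar 5: v0=D3 v1=D4 downbeat P8
  -> R7 @ bar 0 tick 3 v(1,): F3->B3 leap 6st
  -> R2 @ bar 1 tick 0 v(0, 1): D3/B3 M6 -> E3/E4 P8 similar
  -> R4 @ bar 2 tick 0 v(0, 1): D3/E3 M2 untreated
  -> R7 @ bar 2 tick 3 v(1,): B3->F3 leap 6st

(0, 3, R7, (1,))
(1, 0, R2, (0, 1))
(2, 0, R4, (0, 1))
(2, 3, R7, (1,))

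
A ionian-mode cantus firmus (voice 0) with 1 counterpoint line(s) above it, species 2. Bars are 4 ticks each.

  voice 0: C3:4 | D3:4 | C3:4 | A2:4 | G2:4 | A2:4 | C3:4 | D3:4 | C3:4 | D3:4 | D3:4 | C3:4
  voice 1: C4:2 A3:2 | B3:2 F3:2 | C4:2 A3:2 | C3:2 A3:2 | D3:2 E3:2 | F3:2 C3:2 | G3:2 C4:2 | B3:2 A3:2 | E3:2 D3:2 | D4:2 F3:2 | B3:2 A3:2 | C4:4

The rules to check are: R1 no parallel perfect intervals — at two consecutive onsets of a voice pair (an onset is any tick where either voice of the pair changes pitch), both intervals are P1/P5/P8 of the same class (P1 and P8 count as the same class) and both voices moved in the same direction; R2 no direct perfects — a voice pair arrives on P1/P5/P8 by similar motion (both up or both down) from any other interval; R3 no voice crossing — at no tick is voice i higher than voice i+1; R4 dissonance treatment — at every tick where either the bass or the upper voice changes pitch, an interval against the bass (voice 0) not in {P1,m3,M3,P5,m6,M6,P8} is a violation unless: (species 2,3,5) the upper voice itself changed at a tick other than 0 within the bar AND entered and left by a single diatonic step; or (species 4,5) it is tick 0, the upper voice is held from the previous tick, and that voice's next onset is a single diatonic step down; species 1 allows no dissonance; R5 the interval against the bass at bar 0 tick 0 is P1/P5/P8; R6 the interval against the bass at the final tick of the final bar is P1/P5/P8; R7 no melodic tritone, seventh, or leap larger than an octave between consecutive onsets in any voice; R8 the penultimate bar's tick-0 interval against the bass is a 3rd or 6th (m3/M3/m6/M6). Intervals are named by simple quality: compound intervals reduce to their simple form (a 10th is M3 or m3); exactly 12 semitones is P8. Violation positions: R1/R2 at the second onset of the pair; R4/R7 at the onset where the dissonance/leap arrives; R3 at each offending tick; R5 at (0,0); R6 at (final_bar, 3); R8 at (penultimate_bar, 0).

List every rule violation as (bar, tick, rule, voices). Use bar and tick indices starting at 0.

bar 0: v0=C3 v1=C4 downbeat P8
bar 1: v0=D3 v1=B3 downbeat M6
bar 2: v0=C3 v1=C4 downbeat P8
bar 3: v0=A2 v1=C3 downbeat m3
bar 4: v0=G2 v1=D3 downbeat P5
bar 5: v0=A2 v1=F3 downbeat m6
bar 6: v0=C3 v1=G3 downbeat P5
bar 7: v0=D3 v1=B3 downbeat M6
bar 8: v0=C3 v1=E3 downbeat M3
bar 9: v0=D3 v1=D4 downbeat P8
bar 10: v0=D3 v1=B3 downbeat M6
bar 11: v0=C3 v1=C4 downbeat P8
  -> R7 @ bar 1 tick 2 v(1,): B3->F3 leap 6st
  -> R2 @ bar 4 tick 0 v(0, 1): A2/A3 P8 -> G2/D3 P5 similar
  -> R2 @ bar 6 tick 0 v(0, 1): A2/C3 m3 -> C3/G3 P5 similar
  -> R4 @ bar 8 tick 2 v(0, 1): C3/D3 M2 untreated
  -> R2 @ bar 9 tick 0 v(0, 1): C3/D3 M2 -> D3/D4 P8 similar
  -> R7 @ bar 10 tick 0 v(1,): F3->B3 leap 6st

(1, 2, R7, (1,))
(4, 0, R2, (0, 1))
(6, 0, R2, (0, 1))
(8, 2, R4, (0, 1))
(9, 0, R2, (0, 1))
(10, 0, R7, (1,))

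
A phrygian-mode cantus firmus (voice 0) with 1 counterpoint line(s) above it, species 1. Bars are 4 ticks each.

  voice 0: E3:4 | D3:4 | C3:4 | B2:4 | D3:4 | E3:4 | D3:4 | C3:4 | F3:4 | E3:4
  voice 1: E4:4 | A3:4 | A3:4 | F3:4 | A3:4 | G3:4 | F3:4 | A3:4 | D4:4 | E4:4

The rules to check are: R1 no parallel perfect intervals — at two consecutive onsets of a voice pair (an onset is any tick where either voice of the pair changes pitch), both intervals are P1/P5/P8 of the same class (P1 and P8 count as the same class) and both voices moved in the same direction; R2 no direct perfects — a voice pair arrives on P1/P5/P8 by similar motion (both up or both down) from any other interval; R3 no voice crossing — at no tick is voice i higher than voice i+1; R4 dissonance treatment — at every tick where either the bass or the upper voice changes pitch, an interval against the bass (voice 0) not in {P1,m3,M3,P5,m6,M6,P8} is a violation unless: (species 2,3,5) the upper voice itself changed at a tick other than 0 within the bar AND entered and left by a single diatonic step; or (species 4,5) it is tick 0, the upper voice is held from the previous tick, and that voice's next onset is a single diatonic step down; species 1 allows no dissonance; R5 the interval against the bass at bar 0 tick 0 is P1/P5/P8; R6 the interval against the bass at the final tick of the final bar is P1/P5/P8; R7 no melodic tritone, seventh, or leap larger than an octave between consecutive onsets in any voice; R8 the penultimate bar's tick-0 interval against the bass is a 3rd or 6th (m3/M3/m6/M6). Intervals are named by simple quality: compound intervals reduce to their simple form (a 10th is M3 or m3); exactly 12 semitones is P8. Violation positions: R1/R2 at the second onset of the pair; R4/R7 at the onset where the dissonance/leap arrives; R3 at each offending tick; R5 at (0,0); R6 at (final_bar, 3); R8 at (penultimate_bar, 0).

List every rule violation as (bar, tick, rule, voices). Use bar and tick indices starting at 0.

(1, 0, R2, (0, 1))
(3, 0, R4, (0, 1))
(4, 0, R2, (0, 1))

bar 0: v0=E3 v1=E4 downbeat P8
bar 1: v0=D3 v1=A3 downbeat P5
bar 2: v0=C3 v1=A3 downbeat M6
bar 3: v0=B2 v1=F3 downbeat TT
bar 4: v0=D3 v1=A3 downbeat P5
bar 5: v0=E3 v1=G3 downbeat m3
bar 6: v0=D3 v1=F3 downbeat m3
bar 7: v0=C3 v1=A3 downbeat M6
bar 8: v0=F3 v1=D4 downbeat M6
bar 9: v0=E3 v1=E4 downbeat P8
  -> R2 @ bar 1 tick 0 v(0, 1): E3/E4 P8 -> D3/A3 P5 similar
  -> R4 @ bar 3 tick 0 v(0, 1): B2/F3 TT untreated
  -> R2 @ bar 4 tick 0 v(0, 1): B2/F3 TT -> D3/A3 P5 similar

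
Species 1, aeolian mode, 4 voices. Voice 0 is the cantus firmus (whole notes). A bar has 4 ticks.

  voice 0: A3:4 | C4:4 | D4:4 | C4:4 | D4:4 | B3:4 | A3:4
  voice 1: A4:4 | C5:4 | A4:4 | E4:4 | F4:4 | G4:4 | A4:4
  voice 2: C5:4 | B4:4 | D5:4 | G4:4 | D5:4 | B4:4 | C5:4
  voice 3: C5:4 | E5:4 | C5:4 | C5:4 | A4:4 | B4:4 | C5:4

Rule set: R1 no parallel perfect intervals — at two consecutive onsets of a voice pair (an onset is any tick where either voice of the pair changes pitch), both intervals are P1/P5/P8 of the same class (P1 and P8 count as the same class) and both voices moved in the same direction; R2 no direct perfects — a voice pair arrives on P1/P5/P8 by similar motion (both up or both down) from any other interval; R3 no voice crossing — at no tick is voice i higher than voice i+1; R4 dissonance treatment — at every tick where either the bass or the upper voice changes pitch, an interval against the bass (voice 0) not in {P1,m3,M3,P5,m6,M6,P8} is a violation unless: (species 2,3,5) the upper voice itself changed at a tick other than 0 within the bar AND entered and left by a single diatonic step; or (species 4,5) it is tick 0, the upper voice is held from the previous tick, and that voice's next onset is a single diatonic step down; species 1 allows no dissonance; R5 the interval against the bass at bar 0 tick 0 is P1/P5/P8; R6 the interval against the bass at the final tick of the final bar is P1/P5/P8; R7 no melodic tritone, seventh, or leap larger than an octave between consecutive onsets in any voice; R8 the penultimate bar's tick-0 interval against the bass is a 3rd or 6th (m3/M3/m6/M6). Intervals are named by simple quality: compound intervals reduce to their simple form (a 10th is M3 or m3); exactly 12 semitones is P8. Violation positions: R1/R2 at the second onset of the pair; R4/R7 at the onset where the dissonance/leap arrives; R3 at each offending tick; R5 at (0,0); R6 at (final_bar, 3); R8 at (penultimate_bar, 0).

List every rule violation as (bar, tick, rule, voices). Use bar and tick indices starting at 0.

bar 0: v0=A3 v1=A4 v2=C5 v3=C5 downbeat m3
bar 1: v0=C4 v1=C5 v2=B4 v3=E5 downbeat M3
bar 2: v0=D4 v1=A4 v2=D5 v3=C5 downbeat m7
bar 3: v0=C4 v1=E4 v2=G4 v3=C5 downbeat P8
bar 4: v0=D4 v1=F4 v2=D5 v3=A4 downbeat P5
bar 5: v0=B3 v1=G4 v2=B4 v3=B4 downbeat P8
bar 6: v0=A3 v1=A4 v2=C5 v3=C5 downbeat m3
  -> R5 @ bar 0 tick 0 v(0, 2): opens on m3
  -> R5 @ bar 0 tick 0 v(0, 3): opens on m3
  -> R1 @ bar 1 tick 0 v(0, 1): A3/A4 P8 -> C4/C5 P8 similar
  -> R3 @ bar 1 tick 0 v(1, 2): C5 above B4
  -> R4 @ bar 1 tick 0 v(0, 2): C4/B4 M7 untreated
  -> R3 @ bar 1 tick 1 v(1, 2): C5 above B4
  -> R3 @ bar 1 tick 2 v(1, 2): C5 above B4
  -> R3 @ bar 1 tick 3 v(1, 2): C5 above B4
  -> R2 @ bar 2 tick 0 v(0, 2): C4/B4 M7 -> D4/D5 P8 similar
  -> R3 @ bar 2 tick 0 v(2, 3): D5 above C5
  -> R4 @ bar 2 tick 0 v(0, 3): D4/C5 m7 untreated
  -> R3 @ bar 2 tick 1 v(2, 3): D5 above C5
  -> R3 @ bar 2 tick 2 v(2, 3): D5 above C5
  -> R3 @ bar 2 tick 3 v(2, 3): D5 above C5
  -> R2 @ bar 3 tick 0 v(0, 2): D4/D5 P8 -> C4/G4 P5 similar
  -> R2 @ bar 4 tick 0 v(0, 2): C4/G4 P5 -> D4/D5 P8 similar
  -> R3 @ bar 4 tick 0 v(2, 3): D5 above A4
  -> R3 @ bar 4 tick 1 v(2, 3): D5 above A4
  -> R3 @ bar 4 tick 2 v(2, 3): D5 above A4
  -> R3 @ bar 4 tick 3 v(2, 3): D5 above A4
  -> R1 @ bar 5 tick 0 v(0, 2): D4/D5 P8 -> B3/B4 P8 similar
  -> R8 @ bar 5 tick 0 v(0, 2): penult P8 not 3rd/6th
  -> R8 @ bar 5 tick 0 v(0, 3): penult P8 not 3rd/6th
  -> R1 @ bar 6 tick 0 v(2, 3): B4/B4 P1 -> C5/C5 P1 similar
  -> R6 @ bar 6 tick 3 v(0, 2): closes on m3
  -> R6 @ bar 6 tick 3 v(0, 3): closes on m3

(0, 0, R5, (0, 2))
(0, 0, R5, (0, 3))
(1, 0, R1, (0, 1))
(1, 0, R3, (1, 2))
(1, 0, R4, (0, 2))
(1, 1, R3, (1, 2))
(1, 2, R3, (1, 2))
(1, 3, R3, (1, 2))
(2, 0, R2, (0, 2))
(2, 0, R3, (2, 3))
(2, 0, R4, (0, 3))
(2, 1, R3, (2, 3))
(2, 2, R3, (2, 3))
(2, 3, R3, (2, 3))
(3, 0, R2, (0, 2))
(4, 0, R2, (0, 2))
(4, 0, R3, (2, 3))
(4, 1, R3, (2, 3))
(4, 2, R3, (2, 3))
(4, 3, R3, (2, 3))
(5, 0, R1, (0, 2))
(5, 0, R8, (0, 2))
(5, 0, R8, (0, 3))
(6, 0, R1, (2, 3))
(6, 3, R6, (0, 2))
(6, 3, R6, (0, 3))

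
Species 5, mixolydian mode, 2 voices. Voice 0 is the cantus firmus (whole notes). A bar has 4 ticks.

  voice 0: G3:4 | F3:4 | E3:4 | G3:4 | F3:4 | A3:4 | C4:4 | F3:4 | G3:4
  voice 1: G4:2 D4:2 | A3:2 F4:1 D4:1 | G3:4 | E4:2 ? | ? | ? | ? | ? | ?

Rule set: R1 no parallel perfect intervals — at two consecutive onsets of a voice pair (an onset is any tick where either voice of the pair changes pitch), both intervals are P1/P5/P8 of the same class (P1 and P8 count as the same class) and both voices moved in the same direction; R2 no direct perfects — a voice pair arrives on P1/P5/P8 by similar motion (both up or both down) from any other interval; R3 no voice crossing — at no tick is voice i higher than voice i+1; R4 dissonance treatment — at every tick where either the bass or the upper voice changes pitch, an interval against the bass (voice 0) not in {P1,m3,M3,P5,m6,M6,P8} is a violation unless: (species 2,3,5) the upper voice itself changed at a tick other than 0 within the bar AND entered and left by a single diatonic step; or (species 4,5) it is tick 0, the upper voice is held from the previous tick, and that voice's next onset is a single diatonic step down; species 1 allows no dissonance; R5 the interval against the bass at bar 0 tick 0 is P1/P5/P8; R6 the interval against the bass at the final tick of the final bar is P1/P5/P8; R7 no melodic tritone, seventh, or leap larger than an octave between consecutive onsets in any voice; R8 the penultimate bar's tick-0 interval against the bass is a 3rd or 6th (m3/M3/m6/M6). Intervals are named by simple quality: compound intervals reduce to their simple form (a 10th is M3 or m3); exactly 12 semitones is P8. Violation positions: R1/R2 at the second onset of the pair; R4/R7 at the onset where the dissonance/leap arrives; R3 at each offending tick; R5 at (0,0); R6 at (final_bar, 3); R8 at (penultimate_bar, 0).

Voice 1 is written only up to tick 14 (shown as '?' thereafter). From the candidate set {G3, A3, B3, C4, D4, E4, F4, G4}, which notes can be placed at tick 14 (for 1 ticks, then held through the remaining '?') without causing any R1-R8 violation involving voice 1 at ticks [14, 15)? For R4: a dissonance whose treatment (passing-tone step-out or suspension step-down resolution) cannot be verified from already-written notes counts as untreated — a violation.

G3: legal
A3: violates R4
B3: legal
C4: violates R4
D4: legal
E4: legal
F4: violates R4
G4: legal

{B3, D4, E4, G3, G4}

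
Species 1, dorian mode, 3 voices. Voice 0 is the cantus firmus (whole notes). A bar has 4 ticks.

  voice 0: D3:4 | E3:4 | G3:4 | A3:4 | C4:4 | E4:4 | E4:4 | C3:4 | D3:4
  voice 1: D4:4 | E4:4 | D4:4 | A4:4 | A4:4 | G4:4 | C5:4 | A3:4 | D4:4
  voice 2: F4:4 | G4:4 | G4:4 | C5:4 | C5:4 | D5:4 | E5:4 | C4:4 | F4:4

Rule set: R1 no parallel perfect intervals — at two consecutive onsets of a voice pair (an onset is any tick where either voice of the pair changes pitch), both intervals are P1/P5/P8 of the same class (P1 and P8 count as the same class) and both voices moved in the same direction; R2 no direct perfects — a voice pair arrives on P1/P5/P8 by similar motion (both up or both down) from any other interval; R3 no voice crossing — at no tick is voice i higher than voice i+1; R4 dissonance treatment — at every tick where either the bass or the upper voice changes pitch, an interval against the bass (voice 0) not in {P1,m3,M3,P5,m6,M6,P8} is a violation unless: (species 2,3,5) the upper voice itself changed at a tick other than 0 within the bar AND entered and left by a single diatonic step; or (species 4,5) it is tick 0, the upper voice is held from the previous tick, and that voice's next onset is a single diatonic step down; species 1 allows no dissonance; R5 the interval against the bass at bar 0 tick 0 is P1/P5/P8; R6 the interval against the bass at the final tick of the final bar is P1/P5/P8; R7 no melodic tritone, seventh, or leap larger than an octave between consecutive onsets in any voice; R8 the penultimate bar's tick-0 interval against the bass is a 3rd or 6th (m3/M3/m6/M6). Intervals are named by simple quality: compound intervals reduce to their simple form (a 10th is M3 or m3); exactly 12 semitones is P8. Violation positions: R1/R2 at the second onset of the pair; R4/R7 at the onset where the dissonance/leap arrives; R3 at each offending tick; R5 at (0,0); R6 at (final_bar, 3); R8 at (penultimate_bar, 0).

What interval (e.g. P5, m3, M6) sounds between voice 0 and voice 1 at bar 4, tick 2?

M6

voice 0=C4 voice 1=A4 -> M6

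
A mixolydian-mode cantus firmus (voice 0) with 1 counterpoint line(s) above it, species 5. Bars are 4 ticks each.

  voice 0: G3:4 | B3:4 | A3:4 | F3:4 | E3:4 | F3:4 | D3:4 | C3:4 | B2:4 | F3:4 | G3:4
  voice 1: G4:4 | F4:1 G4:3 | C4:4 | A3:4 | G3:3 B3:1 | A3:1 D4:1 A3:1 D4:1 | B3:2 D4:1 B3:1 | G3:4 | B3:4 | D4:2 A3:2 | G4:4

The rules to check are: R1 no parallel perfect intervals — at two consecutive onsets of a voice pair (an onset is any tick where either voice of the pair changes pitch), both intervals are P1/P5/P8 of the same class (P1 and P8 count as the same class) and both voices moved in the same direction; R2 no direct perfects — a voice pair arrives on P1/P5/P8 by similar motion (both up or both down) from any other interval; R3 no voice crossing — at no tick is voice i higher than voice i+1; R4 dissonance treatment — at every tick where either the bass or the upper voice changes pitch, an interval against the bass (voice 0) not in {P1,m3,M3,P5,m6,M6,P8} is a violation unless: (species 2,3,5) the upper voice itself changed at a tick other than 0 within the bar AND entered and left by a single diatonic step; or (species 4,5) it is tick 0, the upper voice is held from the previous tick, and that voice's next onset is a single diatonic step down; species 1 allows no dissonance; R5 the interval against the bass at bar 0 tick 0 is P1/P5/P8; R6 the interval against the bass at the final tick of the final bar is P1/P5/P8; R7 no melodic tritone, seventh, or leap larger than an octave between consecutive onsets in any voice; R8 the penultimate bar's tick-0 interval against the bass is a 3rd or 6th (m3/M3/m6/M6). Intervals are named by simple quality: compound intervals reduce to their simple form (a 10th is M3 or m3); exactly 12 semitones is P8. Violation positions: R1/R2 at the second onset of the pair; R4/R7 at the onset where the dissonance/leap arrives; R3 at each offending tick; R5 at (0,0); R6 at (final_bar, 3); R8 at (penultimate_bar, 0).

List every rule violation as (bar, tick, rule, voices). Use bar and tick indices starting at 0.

(1, 0, R4, (0, 1))
(7, 0, R2, (0, 1))
(9, 0, R7, (0,))
(10, 0, R2, (0, 1))
(10, 0, R7, (1,))

bar 0: v0=G3 v1=G4 downbeat P8
bar 1: v0=B3 v1=F4 downbeat TT
bar 2: v0=A3 v1=C4 downbeat m3
bar 3: v0=F3 v1=A3 downbeat M3
bar 4: v0=E3 v1=G3 downbeat m3
bar 5: v0=F3 v1=A3 downbeat M3
bar 6: v0=D3 v1=B3 downbeat M6
bar 7: v0=C3 v1=G3 downbeat P5
bar 8: v0=B2 v1=B3 downbeat P8
bar 9: v0=F3 v1=D4 downbeat M6
bar 10: v0=G3 v1=G4 downbeat P8
  -> R4 @ bar 1 tick 0 v(0, 1): B3/F4 TT untreated
  -> R2 @ bar 7 tick 0 v(0, 1): D3/B3 M6 -> C3/G3 P5 similar
  -> R7 @ bar 9 tick 0 v(0,): B2->F3 leap 6st
  -> R2 @ bar 10 tick 0 v(0, 1): F3/A3 M3 -> G3/G4 P8 similar
  -> R7 @ bar 10 tick 0 v(1,): A3->G4 leap 10st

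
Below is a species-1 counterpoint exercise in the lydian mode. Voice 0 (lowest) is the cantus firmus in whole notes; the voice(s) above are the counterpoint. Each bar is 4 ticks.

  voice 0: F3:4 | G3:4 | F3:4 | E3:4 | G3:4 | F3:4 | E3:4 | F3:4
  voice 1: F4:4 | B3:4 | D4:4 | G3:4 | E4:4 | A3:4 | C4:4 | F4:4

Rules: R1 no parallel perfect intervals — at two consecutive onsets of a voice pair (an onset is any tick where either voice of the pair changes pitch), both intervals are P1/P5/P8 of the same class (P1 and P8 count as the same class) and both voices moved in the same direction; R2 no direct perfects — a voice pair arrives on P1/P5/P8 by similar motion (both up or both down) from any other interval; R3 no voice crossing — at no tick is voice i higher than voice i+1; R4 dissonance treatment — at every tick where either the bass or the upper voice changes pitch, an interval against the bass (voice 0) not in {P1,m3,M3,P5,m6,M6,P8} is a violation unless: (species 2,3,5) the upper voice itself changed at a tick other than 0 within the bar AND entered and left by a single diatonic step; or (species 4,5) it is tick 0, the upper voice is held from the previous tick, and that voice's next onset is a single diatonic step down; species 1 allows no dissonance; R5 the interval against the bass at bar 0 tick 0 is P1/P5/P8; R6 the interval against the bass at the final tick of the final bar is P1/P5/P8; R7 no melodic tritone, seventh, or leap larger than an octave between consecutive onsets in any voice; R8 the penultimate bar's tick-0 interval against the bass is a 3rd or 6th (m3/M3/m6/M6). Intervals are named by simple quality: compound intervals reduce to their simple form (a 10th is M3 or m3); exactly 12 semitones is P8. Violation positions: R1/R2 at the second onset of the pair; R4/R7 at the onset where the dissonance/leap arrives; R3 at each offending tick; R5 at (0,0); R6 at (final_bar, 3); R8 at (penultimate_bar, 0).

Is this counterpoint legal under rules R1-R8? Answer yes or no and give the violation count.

bar 0: v0=F3 v1=F4 (P8)
bar 1: v0=G3 v1=B3 (M3)
bar 2: v0=F3 v1=D4 (M6)
bar 3: v0=E3 v1=G3 (m3)
bar 4: v0=G3 v1=E4 (M6)
bar 5: v0=F3 v1=A3 (M3)
bar 6: v0=E3 v1=C4 (m6)
bar 7: v0=F3 v1=F4 (P8)
  R7 @ bar1.0: F4->B3 leap 6st
  R2 @ bar7.0: E3/C4 m6 -> F3/F4 P8 similar

No (2 violations)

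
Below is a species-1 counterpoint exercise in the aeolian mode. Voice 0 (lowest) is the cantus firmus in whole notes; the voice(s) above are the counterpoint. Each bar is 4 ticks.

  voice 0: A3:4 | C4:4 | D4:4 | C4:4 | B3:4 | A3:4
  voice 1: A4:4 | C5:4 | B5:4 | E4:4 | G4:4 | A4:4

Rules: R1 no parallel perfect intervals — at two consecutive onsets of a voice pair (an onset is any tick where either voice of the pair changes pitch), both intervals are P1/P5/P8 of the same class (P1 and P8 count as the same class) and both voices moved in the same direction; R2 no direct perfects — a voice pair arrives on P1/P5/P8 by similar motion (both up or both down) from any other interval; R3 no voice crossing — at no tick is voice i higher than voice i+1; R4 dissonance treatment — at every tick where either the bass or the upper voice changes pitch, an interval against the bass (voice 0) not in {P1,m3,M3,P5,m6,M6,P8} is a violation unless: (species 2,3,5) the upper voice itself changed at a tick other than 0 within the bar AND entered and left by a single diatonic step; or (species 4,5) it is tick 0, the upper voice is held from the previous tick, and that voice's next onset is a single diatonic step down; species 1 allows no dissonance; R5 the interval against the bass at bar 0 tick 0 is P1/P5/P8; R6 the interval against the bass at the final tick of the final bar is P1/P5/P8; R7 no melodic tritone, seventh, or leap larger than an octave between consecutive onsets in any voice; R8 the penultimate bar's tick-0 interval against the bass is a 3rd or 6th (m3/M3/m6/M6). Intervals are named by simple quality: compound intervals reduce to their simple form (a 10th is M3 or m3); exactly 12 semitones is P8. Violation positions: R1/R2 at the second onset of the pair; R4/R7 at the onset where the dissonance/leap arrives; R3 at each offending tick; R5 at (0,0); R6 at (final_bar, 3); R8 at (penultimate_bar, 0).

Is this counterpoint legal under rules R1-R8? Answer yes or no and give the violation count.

No (3 violations)

bar 0: v0=A3 v1=A4 (P8)
bar 1: v0=C4 v1=C5 (P8)
bar 2: v0=D4 v1=B5 (M6)
bar 3: v0=C4 v1=E4 (M3)
bar 4: v0=B3 v1=G4 (m6)
bar 5: v0=A3 v1=A4 (P8)
  R1 @ bar1.0: A3/A4 P8 -> C4/C5 P8 similar
  R7 @ bar2.0: C5->B5 leap 11st
  R7 @ bar3.0: B5->E4 leap 19st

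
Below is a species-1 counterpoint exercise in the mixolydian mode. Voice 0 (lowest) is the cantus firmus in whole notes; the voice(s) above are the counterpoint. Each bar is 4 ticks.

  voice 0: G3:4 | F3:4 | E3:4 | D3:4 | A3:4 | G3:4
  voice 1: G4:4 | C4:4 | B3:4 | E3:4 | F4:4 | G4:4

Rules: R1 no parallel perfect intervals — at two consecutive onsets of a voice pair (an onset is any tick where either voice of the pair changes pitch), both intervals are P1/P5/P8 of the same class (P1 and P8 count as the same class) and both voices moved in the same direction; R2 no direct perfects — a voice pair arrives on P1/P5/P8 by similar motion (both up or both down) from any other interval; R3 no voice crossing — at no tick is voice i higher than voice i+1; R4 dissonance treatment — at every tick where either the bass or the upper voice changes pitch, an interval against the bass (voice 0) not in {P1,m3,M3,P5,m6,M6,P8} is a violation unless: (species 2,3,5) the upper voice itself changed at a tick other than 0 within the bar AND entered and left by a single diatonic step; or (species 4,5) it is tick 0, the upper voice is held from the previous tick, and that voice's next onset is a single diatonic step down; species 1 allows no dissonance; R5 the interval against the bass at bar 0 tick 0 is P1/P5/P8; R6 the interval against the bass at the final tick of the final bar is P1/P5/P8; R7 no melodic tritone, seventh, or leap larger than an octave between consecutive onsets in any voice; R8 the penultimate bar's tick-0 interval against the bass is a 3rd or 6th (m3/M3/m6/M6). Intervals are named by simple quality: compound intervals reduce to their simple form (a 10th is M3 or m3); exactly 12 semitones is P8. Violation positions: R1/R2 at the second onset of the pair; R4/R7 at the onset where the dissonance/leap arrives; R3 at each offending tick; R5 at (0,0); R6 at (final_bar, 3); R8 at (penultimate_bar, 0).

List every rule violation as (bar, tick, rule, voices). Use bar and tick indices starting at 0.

(1, 0, R2, (0, 1))
(2, 0, R1, (0, 1))
(3, 0, R4, (0, 1))
(4, 0, R7, (1,))

bar 0: v0=G3 v1=G4 downbeat P8
bar 1: v0=F3 v1=C4 downbeat P5
bar 2: v0=E3 v1=B3 downbeat P5
bar 3: v0=D3 v1=E3 downbeat M2
bar 4: v0=A3 v1=F4 downbeat m6
bar 5: v0=G3 v1=G4 downbeat P8
  -> R2 @ bar 1 tick 0 v(0, 1): G3/G4 P8 -> F3/C4 P5 similar
  -> R1 @ bar 2 tick 0 v(0, 1): F3/C4 P5 -> E3/B3 P5 similar
  -> R4 @ bar 3 tick 0 v(0, 1): D3/E3 M2 untreated
  -> R7 @ bar 4 tick 0 v(1,): E3->F4 leap 13st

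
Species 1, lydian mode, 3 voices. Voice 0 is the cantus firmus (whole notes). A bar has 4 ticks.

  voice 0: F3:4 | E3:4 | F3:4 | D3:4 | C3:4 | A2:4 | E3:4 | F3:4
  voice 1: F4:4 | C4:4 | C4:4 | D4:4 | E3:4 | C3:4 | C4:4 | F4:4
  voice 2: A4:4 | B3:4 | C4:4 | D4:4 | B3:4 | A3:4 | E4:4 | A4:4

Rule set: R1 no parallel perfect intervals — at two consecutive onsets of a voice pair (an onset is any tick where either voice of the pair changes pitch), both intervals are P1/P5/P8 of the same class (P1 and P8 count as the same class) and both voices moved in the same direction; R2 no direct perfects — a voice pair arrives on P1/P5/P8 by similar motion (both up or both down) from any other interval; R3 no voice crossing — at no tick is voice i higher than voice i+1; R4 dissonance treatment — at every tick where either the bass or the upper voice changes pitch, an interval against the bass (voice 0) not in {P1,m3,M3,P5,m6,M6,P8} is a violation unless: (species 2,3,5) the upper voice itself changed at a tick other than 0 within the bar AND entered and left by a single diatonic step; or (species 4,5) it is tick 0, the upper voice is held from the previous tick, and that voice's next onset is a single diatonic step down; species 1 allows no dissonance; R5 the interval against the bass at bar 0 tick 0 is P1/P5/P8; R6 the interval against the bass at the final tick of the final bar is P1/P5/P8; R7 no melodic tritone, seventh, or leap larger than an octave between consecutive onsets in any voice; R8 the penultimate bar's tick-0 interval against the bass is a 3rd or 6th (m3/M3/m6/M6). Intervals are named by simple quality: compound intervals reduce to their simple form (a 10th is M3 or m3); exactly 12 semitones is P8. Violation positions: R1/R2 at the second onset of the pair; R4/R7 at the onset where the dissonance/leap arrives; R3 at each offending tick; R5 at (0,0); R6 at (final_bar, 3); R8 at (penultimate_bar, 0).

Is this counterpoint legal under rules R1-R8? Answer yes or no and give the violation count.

No (17 violations)

bar 0: v0=F3 v1=F4 v2=A4 (M3)
bar 1: v0=E3 v1=C4 v2=B3 (P5)
bar 2: v0=F3 v1=C4 v2=C4 (P5)
bar 3: v0=D3 v1=D4 v2=D4 (P8)
bar 4: v0=C3 v1=E3 v2=B3 (M7)
bar 5: v0=A2 v1=C3 v2=A3 (P8)
bar 6: v0=E3 v1=C4 v2=E4 (P8)
bar 7: v0=F3 v1=F4 v2=A4 (M3)
  R5 @ bar0.0: opens on M3
  R2 @ bar1.0: F3/A4 M3 -> E3/B3 P5 similar
  R3 @ bar1.0: C4 above B3
  R7 @ bar1.0: A4->B3 leap 10st
  R3 @ bar1.1: C4 above B3
  R3 @ bar1.2: C4 above B3
  R3 @ bar1.3: C4 above B3
  R1 @ bar2.0: E3/B3 P5 -> F3/C4 P5 similar
  R1 @ bar3.0: C4/C4 P1 -> D4/D4 P1 similar
  R2 @ bar4.0: D4/D4 P1 -> E3/B3 P5 similar
  R4 @ bar4.0: C3/B3 M7 untreated
  R7 @ bar4.0: D4->E3 leap 10st
  R2 @ bar5.0: C3/B3 M7 -> A2/A3 P8 similar
  R1 @ bar6.0: A2/A3 P8 -> E3/E4 P8 similar
  R8 @ bar6.0: penult P8 not 3rd/6th
  R2 @ bar7.0: E3/C4 m6 -> F3/F4 P8 similar
  R6 @ bar7.3: closes on M3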